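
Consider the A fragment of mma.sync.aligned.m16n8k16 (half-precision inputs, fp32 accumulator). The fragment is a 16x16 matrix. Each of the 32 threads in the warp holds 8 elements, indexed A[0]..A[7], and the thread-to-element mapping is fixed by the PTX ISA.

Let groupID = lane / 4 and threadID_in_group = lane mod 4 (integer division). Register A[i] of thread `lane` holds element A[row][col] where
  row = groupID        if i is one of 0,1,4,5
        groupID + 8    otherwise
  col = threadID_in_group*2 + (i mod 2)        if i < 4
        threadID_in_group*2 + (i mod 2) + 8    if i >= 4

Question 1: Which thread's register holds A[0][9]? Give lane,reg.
r=0→G=0,rhi=0  c=9→chi=1,T=0,p=1
L=0*4+0=0  i=1*4+0*2+1=5

0,5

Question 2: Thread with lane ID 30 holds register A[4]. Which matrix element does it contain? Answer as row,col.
7,12

30: grp=7,tig=2
[4] (7+0,2*2+0+8) = (7,12)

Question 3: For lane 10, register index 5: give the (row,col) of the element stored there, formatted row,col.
2,13

lane 10=>10/4=2, 10 mod 4=2
i=5  r:2+0=>2  c:2·2+1+8=>13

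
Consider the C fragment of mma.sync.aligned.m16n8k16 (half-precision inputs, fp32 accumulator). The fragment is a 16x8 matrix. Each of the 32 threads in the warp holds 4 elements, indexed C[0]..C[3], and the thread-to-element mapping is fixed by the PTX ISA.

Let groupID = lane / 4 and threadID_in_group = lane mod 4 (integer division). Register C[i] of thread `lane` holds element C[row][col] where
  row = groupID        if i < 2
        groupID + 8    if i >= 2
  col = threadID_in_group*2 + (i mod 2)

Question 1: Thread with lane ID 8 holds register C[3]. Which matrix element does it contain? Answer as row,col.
lane 8: g=2 (8/4), t=0 (8%4)
i=3: r=2+8=10, c=0*2+1=1

10,1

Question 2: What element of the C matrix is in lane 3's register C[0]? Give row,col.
0,6

lane 3→3/4=0, 3 mod 4=3
i=0  r:0+0→0  c:2·3+0→6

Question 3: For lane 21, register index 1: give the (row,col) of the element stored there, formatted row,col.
5,3

lane 21: g=5 (21/4), t=1 (21%4)
i=1: r=5+0=5, c=1*2+1=3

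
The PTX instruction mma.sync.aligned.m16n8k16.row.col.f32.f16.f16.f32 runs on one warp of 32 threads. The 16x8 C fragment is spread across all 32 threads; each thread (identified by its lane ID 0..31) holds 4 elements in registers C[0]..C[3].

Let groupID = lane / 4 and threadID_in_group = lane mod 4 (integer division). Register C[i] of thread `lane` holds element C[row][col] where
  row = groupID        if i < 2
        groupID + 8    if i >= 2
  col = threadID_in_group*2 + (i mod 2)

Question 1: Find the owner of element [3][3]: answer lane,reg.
13,1

r=3->g=3,rb=0  c=3->t=1,b0=1
L=3*4+1=13  i=0*2+1=1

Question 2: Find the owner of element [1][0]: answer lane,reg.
4,0

r=1→G=1,rhi=0  c=0→T=0,p=0
L=1*4+0=4  i=0*2+0=0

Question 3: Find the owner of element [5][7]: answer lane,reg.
23,1

r=5⇒gr=5,Rb=0  c=7⇒th=3,odd=1
L=5*4+3=23  i=0*2+1=1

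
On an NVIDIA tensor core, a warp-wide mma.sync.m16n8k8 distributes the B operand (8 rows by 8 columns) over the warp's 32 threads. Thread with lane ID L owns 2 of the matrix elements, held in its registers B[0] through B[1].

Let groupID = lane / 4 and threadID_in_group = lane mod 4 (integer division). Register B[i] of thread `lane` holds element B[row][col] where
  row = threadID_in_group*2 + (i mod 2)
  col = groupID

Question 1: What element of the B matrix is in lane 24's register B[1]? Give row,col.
lane 24: g=6 (24/4), t=0 (24%4)
i=1: r=0*2+1=1, c=g=6

1,6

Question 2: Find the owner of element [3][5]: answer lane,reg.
c:5=>grp=5  r:3=>tig=1,lo=1
L=5*4+1=21  i=1=1

21,1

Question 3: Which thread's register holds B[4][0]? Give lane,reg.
c=0→G=0  r=4→T=2,p=0
L=0*4+2=2  i=0=0

2,0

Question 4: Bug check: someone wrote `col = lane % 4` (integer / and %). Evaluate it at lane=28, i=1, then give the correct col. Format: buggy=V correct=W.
buggy=0 correct=7

`lane % 4`[28,1]->0
L=28->g=28>>2=7, t=28&3=0
[1]->row 0·2+1=1  col g=7
col: 0 vs 7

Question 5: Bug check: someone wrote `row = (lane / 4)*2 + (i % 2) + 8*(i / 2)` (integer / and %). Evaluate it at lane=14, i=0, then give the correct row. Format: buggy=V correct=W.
buggy=6 correct=4

`(lane / 4)*2 + (i % 2) + 8*(i / 2)`[14,0]=>6
lane 14=>14/4=3, 14 mod 4=2
i=0  r:2·2+0=>4  c:3
row: 6 vs 4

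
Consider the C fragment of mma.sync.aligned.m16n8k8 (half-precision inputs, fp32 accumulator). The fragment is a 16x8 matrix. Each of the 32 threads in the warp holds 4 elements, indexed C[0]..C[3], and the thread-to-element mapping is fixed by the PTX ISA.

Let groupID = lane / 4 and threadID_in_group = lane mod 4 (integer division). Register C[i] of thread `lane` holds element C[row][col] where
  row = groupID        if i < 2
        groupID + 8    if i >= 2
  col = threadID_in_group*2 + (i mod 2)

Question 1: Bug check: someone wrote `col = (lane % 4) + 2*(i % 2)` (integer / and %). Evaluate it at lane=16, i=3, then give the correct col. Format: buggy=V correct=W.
buggy=2 correct=1

`(lane % 4) + 2*(i % 2)`[16,3]=>2
16: grp=4,tig=0
[3] (4+8,0*2+1) = (12,1)
col: 2 vs 1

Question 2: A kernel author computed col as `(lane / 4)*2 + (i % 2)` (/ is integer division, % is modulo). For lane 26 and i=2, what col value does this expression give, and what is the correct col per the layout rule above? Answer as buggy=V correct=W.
`(lane / 4)*2 + (i % 2)`[26,2]=>12
L=26=>grp=26>>2=6, tig=26&3=2
[2]=>row 6+8=14  col 2·2+0=4
col: 12 vs 4

buggy=12 correct=4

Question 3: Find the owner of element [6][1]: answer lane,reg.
r: 6->gid=6,r8=0  c: 1->tid=0,i&1=1
L=6*4+0=24  i=0*2+1=1

24,1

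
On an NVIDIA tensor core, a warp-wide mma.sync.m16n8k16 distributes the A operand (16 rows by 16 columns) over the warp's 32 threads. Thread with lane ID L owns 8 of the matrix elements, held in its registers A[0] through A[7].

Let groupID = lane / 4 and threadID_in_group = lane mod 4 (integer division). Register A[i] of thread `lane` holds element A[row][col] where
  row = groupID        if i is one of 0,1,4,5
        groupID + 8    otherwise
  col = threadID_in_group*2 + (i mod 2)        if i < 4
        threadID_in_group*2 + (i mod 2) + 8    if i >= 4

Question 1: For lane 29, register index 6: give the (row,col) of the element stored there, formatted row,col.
15,10

L=29⇒gr=29>>2=7, th=29&3=1
[6]⇒row 7+8=15  col 1·2+0+8=10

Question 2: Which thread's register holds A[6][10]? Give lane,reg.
r=6→G=6,rhi=0  c=10→chi=1,T=1,p=0
L=6*4+1=25  i=1*4+0*2+0=4

25,4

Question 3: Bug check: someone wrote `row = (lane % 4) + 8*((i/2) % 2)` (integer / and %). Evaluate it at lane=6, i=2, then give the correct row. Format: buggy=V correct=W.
buggy=10 correct=9

`(lane % 4) + 8*((i/2) % 2)`[6,2]⇒10
6: gr=1,th=2
[2] (1+8,2*2+0+0) = (9,4)
row: 10 vs 9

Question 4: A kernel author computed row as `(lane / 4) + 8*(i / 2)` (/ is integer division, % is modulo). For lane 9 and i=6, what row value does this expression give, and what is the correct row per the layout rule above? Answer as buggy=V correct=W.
buggy=26 correct=10

`(lane / 4) + 8*(i / 2)`[9,6]→26
lane 9→9/4=2, 9 mod 4=1
i=6  r:2+8→10  c:2·1+0+8→10
row: 26 vs 10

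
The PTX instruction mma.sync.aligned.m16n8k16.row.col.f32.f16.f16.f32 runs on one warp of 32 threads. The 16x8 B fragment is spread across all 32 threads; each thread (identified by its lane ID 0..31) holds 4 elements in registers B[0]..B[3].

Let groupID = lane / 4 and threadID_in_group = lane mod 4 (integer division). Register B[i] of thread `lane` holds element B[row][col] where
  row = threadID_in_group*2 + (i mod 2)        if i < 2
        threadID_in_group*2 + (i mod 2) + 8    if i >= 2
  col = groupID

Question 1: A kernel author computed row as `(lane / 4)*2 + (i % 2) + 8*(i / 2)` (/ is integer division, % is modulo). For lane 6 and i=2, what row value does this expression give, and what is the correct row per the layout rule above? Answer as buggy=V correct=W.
buggy=10 correct=12

`(lane / 4)*2 + (i % 2) + 8*(i / 2)`[6,2]->10
L=6->gid=6>>2=1, tid=6&3=2
[2]->row 2·2+0+8=12  col gid=1
row: 10 vs 12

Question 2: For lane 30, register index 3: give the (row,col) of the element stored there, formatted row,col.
13,7

lane 30: g=7 (30/4), t=2 (30%4)
i=3: r=2*2+1+8=13, c=g=7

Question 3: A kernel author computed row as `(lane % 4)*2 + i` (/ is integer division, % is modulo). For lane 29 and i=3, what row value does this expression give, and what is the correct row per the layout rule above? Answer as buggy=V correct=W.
`(lane % 4)*2 + i`[29,3]->5
29: g=7,t=1
[3] (1*2+1+8,7) = (11,7)
row: 5 vs 11

buggy=5 correct=11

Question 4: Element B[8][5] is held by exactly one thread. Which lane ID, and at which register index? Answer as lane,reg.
20,2

c:5=>grp=5  r:8=>rB=1,tig=0,lo=0
L=5*4+0=20  i=1*2+0=2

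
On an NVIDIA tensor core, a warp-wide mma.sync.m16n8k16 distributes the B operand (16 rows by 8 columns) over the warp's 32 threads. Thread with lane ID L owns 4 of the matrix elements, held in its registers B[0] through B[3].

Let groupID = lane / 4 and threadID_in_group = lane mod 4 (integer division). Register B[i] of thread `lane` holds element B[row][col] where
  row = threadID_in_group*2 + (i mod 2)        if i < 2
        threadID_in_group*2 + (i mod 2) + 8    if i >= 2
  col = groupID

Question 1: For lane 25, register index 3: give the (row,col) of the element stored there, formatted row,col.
lane 25: gid=6 (25/4), tid=1 (25%4)
i=3: r=1*2+1+8=11, c=gid=6

11,6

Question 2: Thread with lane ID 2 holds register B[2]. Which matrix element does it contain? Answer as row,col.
lane 2: gr=0 (2/4), th=2 (2%4)
i=2: r=2*2+0+8=12, c=gr=0

12,0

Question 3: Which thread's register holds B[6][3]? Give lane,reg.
c: 3->gid=3  r: 6->r8=0,tid=3,i&1=0
L=3*4+3=15  i=0*2+0=0

15,0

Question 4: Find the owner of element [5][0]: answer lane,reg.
2,1

c:0=>grp=0  r:5=>rB=0,tig=2,lo=1
L=0*4+2=2  i=0*2+1=1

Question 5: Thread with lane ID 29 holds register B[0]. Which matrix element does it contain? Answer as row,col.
L=29=>grp=29>>2=7, tig=29&3=1
[0]=>row 1·2+0+0=2  col grp=7

2,7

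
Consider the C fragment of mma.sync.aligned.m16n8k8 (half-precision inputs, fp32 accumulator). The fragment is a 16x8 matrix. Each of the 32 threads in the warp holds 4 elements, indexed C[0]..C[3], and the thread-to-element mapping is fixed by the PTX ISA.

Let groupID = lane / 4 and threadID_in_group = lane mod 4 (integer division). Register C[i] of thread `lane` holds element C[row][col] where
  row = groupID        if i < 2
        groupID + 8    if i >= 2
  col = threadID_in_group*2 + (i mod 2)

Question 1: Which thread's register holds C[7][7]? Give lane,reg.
31,1

r=7->g=7,rb=0  c=7->t=3,b0=1
L=7*4+3=31  i=0*2+1=1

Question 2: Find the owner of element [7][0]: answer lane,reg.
28,0

r:7=>grp=7,rB=0  c:0=>tig=0,lo=0
L=7*4+0=28  i=0*2+0=0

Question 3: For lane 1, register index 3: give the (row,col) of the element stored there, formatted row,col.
8,3

lane 1=>1/4=0, 1 mod 4=1
i=3  r:0+8=>8  c:2·1+1=>3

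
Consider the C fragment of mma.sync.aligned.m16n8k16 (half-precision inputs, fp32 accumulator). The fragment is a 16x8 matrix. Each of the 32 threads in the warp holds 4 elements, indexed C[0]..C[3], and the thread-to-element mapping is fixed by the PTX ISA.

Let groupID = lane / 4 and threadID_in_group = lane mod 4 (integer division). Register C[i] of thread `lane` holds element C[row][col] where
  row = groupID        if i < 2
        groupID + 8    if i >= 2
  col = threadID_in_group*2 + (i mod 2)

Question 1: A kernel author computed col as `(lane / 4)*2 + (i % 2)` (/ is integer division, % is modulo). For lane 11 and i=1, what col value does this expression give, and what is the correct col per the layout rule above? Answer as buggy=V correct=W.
`(lane / 4)*2 + (i % 2)`[11,1]->5
lane 11->11/4=2, 11 mod 4=3
i=1  r:2+0->2  c:2·3+1->7
col: 5 vs 7

buggy=5 correct=7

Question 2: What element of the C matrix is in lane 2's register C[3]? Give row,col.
L=2=>grp=2>>2=0, tig=2&3=2
[3]=>row 0+8=8  col 2·2+1=5

8,5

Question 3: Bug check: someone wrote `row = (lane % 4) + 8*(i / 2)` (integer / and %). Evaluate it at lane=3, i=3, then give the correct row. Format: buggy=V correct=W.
buggy=11 correct=8

`(lane % 4) + 8*(i / 2)`[3,3]⇒11
lane 3⇒3/4=0, 3 mod 4=3
i=3  r:0+8⇒8  c:2·3+1⇒7
row: 11 vs 8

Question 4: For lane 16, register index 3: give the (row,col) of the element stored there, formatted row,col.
L=16=>grp=16>>2=4, tig=16&3=0
[3]=>row 4+8=12  col 0·2+1=1

12,1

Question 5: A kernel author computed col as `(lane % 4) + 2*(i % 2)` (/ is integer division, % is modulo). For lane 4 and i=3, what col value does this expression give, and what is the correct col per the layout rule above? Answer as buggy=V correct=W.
buggy=2 correct=1

`(lane % 4) + 2*(i % 2)`[4,3]⇒2
L=4⇒gr=4>>2=1, th=4&3=0
[3]⇒row 1+8=9  col 0·2+1=1
col: 2 vs 1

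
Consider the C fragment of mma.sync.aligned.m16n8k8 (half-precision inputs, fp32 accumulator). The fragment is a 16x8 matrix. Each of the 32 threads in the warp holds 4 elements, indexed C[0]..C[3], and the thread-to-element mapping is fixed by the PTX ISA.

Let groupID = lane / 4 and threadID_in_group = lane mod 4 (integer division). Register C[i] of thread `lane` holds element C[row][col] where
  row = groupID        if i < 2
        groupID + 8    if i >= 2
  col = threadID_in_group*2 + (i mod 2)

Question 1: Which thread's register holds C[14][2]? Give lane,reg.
r: 14->gid=6,r8=1  c: 2->tid=1,i&1=0
L=6*4+1=25  i=1*2+0=2

25,2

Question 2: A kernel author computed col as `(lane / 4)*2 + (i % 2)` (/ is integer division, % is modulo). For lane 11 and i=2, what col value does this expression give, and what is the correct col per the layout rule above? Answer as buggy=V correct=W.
`(lane / 4)*2 + (i % 2)`[11,2]->4
lane 11: g=2 (11/4), t=3 (11%4)
i=2: r=2+8=10, c=3*2+0=6
col: 4 vs 6

buggy=4 correct=6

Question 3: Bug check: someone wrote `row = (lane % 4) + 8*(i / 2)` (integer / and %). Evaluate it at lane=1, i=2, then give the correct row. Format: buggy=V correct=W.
buggy=9 correct=8

`(lane % 4) + 8*(i / 2)`[1,2]=>9
lane 1: grp=0 (1/4), tig=1 (1%4)
i=2: r=0+8=8, c=1*2+0=2
row: 9 vs 8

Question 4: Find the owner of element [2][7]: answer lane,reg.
r=2->g=2,rb=0  c=7->t=3,b0=1
L=2*4+3=11  i=0*2+1=1

11,1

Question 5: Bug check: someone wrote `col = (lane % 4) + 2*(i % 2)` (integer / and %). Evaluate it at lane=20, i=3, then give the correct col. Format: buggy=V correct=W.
`(lane % 4) + 2*(i % 2)`[20,3]⇒2
lane 20⇒20/4=5, 20 mod 4=0
i=3  r:5+8⇒13  c:2·0+1⇒1
col: 2 vs 1

buggy=2 correct=1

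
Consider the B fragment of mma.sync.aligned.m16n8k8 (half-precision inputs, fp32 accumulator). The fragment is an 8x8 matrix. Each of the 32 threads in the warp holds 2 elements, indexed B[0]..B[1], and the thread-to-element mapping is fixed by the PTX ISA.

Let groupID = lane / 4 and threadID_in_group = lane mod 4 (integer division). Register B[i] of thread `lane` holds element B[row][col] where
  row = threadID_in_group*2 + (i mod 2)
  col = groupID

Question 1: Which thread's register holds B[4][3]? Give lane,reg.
14,0

c=3->g=3  r=4->t=2,b0=0
L=3*4+2=14  i=0=0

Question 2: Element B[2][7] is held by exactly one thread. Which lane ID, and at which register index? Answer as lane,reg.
c: 7->gid=7  r: 2->tid=1,i&1=0
L=7*4+1=29  i=0=0

29,0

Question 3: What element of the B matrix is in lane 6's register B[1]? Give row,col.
5,1

lane 6: G=1 (6/4), T=2 (6%4)
i=1: r=2*2+1=5, c=G=1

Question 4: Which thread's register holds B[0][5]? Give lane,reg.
20,0

c=5→G=5  r=0→T=0,p=0
L=5*4+0=20  i=0=0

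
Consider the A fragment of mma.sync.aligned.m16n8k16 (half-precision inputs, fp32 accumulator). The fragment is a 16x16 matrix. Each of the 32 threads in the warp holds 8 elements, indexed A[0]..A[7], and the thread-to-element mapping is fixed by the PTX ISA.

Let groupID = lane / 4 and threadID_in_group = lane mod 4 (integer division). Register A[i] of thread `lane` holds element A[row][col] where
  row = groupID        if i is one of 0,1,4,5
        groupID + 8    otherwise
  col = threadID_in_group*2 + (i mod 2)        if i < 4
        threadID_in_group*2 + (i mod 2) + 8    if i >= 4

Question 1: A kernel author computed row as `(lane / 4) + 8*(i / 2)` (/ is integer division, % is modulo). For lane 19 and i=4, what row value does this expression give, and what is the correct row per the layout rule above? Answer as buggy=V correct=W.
`(lane / 4) + 8*(i / 2)`[19,4]→20
L=19→G=19>>2=4, T=19&3=3
[4]→row 4+0=4  col 3·2+0+8=14
row: 20 vs 4

buggy=20 correct=4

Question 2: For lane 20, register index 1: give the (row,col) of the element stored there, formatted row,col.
5,1

lane 20: g=5 (20/4), t=0 (20%4)
i=1: r=5+0=5, c=0*2+1+0=1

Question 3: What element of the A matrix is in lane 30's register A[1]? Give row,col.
7,5

lane 30: gr=7 (30/4), th=2 (30%4)
i=1: r=7+0=7, c=2*2+1+0=5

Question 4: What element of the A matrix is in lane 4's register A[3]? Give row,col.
9,1

4: G=1,T=0
[3] (1+8,0*2+1+0) = (9,1)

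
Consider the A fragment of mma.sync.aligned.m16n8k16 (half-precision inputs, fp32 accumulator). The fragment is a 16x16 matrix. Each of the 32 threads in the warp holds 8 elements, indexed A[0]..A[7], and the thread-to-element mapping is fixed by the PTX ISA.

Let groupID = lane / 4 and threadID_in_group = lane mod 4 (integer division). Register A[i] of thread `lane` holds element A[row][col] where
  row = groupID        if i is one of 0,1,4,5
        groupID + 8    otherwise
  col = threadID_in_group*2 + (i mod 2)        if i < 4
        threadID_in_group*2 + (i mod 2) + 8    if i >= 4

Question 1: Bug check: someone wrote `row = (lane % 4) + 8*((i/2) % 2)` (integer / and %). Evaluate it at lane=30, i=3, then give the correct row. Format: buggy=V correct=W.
`(lane % 4) + 8*((i/2) % 2)`[30,3]⇒10
lane 30: gr=7 (30/4), th=2 (30%4)
i=3: r=7+8=15, c=2*2+1+0=5
row: 10 vs 15

buggy=10 correct=15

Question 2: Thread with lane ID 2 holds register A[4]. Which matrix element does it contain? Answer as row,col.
0,12

lane 2=>2/4=0, 2 mod 4=2
i=4  r:0+0=>0  c:2·2+0+8=>12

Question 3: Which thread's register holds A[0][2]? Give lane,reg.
1,0

r: 0->gid=0,r8=0  c: 2->c8=0,tid=1,i&1=0
L=0*4+1=1  i=0*4+0*2+0=0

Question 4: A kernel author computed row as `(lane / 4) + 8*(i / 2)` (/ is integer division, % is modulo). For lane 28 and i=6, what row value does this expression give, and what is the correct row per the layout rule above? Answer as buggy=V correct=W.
buggy=31 correct=15

`(lane / 4) + 8*(i / 2)`[28,6]→31
28: G=7,T=0
[6] (7+8,0*2+0+8) = (15,8)
row: 31 vs 15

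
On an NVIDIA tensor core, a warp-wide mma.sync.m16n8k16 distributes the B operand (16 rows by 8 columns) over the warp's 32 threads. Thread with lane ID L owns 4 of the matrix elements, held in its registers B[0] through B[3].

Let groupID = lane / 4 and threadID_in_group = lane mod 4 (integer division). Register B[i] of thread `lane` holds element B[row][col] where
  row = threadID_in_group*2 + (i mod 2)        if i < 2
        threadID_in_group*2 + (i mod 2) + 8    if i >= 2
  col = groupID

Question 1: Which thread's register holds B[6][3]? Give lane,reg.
c=3→G=3  r=6→rhi=0,T=3,p=0
L=3*4+3=15  i=0*2+0=0

15,0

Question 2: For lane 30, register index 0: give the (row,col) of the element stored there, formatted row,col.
L=30⇒gr=30>>2=7, th=30&3=2
[0]⇒row 2·2+0+0=4  col gr=7

4,7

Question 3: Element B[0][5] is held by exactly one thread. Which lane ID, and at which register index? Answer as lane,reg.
c: 5->gid=5  r: 0->r8=0,tid=0,i&1=0
L=5*4+0=20  i=0*2+0=0

20,0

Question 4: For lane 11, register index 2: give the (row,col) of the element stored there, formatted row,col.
lane 11⇒11/4=2, 11 mod 4=3
i=2  r:2·3+0+8⇒14  c:2

14,2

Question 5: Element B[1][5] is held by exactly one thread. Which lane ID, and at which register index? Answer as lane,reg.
c=5→G=5  r=1→rhi=0,T=0,p=1
L=5*4+0=20  i=0*2+1=1

20,1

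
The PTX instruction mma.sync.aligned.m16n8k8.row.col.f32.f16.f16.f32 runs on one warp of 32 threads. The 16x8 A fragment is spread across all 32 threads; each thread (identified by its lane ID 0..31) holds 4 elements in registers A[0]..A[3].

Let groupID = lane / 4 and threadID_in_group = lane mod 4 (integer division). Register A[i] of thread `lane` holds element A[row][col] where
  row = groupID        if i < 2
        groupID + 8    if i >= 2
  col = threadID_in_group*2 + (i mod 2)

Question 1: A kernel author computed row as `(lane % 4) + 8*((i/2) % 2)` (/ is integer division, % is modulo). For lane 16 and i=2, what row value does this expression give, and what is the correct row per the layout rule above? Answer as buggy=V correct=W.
buggy=8 correct=12

`(lane % 4) + 8*((i/2) % 2)`[16,2]->8
L=16->gid=16>>2=4, tid=16&3=0
[2]->row 4+8=12  col 0·2+0=0
row: 8 vs 12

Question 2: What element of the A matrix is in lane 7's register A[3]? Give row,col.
9,7

L=7→G=7>>2=1, T=7&3=3
[3]→row 1+8=9  col 3·2+1=7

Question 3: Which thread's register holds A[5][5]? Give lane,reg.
22,1

r=5->g=5,rb=0  c=5->t=2,b0=1
L=5*4+2=22  i=0*2+1=1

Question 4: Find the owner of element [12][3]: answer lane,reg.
r=12->g=4,rb=1  c=3->t=1,b0=1
L=4*4+1=17  i=1*2+1=3

17,3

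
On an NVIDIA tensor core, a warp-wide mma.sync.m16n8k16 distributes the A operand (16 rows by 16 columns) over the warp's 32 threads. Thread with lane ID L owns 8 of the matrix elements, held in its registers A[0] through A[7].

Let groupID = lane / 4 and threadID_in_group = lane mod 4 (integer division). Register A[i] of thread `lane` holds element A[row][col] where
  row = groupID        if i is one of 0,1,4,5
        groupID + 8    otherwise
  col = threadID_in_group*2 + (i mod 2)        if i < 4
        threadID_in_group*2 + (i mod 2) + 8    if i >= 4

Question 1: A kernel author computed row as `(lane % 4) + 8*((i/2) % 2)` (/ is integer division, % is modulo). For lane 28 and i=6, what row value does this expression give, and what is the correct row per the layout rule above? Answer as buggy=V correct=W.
`(lane % 4) + 8*((i/2) % 2)`[28,6]→8
lane 28: G=7 (28/4), T=0 (28%4)
i=6: r=7+8=15, c=0*2+0+8=8
row: 8 vs 15

buggy=8 correct=15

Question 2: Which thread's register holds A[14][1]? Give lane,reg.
r=14⇒gr=6,Rb=1  c=1⇒Cb=0,th=0,odd=1
L=6*4+0=24  i=0*4+1*2+1=3

24,3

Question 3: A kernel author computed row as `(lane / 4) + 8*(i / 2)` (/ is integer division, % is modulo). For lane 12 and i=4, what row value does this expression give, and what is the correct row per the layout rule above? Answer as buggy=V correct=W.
buggy=19 correct=3

`(lane / 4) + 8*(i / 2)`[12,4]⇒19
12: gr=3,th=0
[4] (3+0,0*2+0+8) = (3,8)
row: 19 vs 3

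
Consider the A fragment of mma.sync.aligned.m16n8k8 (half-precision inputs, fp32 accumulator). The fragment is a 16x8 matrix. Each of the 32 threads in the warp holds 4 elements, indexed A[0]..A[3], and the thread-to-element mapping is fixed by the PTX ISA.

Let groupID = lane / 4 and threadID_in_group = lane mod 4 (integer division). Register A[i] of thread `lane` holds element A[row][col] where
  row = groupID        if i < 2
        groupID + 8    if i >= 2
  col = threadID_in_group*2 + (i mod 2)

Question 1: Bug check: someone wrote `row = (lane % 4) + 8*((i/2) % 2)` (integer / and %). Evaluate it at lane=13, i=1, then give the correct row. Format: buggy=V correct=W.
`(lane % 4) + 8*((i/2) % 2)`[13,1]→1
lane 13→13/4=3, 13 mod 4=1
i=1  r:3+0→3  c:2·1+1→3
row: 1 vs 3

buggy=1 correct=3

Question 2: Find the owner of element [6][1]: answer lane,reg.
r=6⇒gr=6,Rb=0  c=1⇒th=0,odd=1
L=6*4+0=24  i=0*2+1=1

24,1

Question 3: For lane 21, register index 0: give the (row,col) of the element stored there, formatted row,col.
5,2

lane 21: G=5 (21/4), T=1 (21%4)
i=0: r=5+0=5, c=1*2+0=2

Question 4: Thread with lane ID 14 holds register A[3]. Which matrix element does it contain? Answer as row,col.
11,5

14: gr=3,th=2
[3] (3+8,2*2+1) = (11,5)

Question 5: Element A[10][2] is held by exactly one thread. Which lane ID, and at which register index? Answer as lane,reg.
9,2

r=10->g=2,rb=1  c=2->t=1,b0=0
L=2*4+1=9  i=1*2+0=2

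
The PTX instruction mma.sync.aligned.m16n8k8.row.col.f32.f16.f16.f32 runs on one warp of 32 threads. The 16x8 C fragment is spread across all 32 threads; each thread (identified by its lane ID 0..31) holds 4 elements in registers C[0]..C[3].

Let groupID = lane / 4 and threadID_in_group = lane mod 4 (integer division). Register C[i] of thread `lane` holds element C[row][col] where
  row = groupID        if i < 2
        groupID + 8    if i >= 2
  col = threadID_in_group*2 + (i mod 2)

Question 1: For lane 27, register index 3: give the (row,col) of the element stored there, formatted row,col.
lane 27: gr=6 (27/4), th=3 (27%4)
i=3: r=6+8=14, c=3*2+1=7

14,7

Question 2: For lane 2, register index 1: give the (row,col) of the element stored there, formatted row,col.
0,5

lane 2: G=0 (2/4), T=2 (2%4)
i=1: r=0+0=0, c=2*2+1=5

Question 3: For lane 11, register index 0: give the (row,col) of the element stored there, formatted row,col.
2,6

11: grp=2,tig=3
[0] (2+0,3*2+0) = (2,6)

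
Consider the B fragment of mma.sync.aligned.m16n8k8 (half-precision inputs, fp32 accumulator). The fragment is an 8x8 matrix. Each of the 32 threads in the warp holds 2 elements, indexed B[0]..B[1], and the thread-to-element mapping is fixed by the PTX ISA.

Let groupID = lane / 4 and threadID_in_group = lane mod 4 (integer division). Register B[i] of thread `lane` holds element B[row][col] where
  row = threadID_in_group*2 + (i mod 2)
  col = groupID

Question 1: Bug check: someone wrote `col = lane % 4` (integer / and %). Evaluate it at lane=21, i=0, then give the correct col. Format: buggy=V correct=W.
`lane % 4`[21,0]->1
L=21->g=21>>2=5, t=21&3=1
[0]->row 1·2+0=2  col g=5
col: 1 vs 5

buggy=1 correct=5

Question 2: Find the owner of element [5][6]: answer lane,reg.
c: 6->gid=6  r: 5->tid=2,i&1=1
L=6*4+2=26  i=1=1

26,1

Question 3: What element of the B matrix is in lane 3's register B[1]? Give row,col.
lane 3->3/4=0, 3 mod 4=3
i=1  r:2·3+1->7  c:0

7,0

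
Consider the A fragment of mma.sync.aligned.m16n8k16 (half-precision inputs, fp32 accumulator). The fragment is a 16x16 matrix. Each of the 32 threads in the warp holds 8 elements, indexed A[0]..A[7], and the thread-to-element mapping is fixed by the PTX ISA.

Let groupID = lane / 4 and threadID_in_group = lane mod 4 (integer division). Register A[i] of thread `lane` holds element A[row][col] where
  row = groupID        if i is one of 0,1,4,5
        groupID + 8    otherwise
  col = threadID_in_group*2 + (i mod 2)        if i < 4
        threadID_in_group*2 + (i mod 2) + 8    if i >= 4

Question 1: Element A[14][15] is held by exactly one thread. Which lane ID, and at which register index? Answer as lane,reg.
r:14=>grp=6,rB=1  c:15=>cB=1,tig=3,lo=1
L=6*4+3=27  i=1*4+1*2+1=7

27,7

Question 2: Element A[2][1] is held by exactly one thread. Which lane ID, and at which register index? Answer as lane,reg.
r:2=>grp=2,rB=0  c:1=>cB=0,tig=0,lo=1
L=2*4+0=8  i=0*4+0*2+1=1

8,1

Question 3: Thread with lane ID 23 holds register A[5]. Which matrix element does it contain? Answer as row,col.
L=23->g=23>>2=5, t=23&3=3
[5]->row 5+0=5  col 3·2+1+8=15

5,15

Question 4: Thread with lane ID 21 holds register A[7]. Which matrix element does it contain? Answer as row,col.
13,11

lane 21->21/4=5, 21 mod 4=1
i=7  r:5+8->13  c:2·1+1+8->11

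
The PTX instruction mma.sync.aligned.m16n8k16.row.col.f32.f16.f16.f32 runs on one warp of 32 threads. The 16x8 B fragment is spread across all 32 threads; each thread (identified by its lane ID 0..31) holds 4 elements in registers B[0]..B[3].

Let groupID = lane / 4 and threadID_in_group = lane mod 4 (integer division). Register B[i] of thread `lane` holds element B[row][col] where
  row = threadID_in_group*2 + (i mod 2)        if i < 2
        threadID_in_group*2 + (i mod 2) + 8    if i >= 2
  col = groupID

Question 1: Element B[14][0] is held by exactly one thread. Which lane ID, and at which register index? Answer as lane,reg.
3,2

c=0->g=0  r=14->rb=1,t=3,b0=0
L=0*4+3=3  i=1*2+0=2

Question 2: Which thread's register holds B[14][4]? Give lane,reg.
c=4⇒gr=4  r=14⇒Rb=1,th=3,odd=0
L=4*4+3=19  i=1*2+0=2

19,2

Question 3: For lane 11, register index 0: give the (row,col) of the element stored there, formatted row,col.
11: gid=2,tid=3
[0] (3*2+0+0,2) = (6,2)

6,2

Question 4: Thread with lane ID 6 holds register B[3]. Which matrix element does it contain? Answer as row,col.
lane 6⇒6/4=1, 6 mod 4=2
i=3  r:2·2+1+8⇒13  c:1

13,1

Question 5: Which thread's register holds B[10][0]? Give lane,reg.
1,2

c=0->g=0  r=10->rb=1,t=1,b0=0
L=0*4+1=1  i=1*2+0=2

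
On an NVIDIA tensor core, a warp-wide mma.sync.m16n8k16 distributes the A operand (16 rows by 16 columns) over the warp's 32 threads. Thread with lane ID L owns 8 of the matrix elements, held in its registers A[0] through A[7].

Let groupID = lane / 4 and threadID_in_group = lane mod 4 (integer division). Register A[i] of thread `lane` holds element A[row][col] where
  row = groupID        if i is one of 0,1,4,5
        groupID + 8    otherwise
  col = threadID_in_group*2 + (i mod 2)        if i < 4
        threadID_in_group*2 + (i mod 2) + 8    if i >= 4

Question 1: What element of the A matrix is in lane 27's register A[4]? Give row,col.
lane 27→27/4=6, 27 mod 4=3
i=4  r:6+0→6  c:2·3+0+8→14

6,14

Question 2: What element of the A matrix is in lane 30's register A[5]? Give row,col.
7,13

lane 30→30/4=7, 30 mod 4=2
i=5  r:7+0→7  c:2·2+1+8→13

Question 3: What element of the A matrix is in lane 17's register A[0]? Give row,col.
lane 17: gr=4 (17/4), th=1 (17%4)
i=0: r=4+0=4, c=1*2+0+0=2

4,2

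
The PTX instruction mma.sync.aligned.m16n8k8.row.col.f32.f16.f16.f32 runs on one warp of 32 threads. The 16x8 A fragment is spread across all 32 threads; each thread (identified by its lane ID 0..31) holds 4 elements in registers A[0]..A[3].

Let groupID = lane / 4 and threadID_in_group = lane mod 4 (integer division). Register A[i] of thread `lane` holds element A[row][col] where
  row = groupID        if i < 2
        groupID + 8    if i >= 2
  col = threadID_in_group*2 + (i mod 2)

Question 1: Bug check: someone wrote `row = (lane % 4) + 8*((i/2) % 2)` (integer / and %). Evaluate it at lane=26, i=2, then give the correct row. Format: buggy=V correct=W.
buggy=10 correct=14

`(lane % 4) + 8*((i/2) % 2)`[26,2]->10
26: g=6,t=2
[2] (6+8,2*2+0) = (14,4)
row: 10 vs 14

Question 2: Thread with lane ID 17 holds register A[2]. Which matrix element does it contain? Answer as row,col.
12,2

lane 17->17/4=4, 17 mod 4=1
i=2  r:4+8->12  c:2·1+0->2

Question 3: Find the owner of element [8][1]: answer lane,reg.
r=8⇒gr=0,Rb=1  c=1⇒th=0,odd=1
L=0*4+0=0  i=1*2+1=3

0,3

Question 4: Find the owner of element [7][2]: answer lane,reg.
29,0

r: 7->gid=7,r8=0  c: 2->tid=1,i&1=0
L=7*4+1=29  i=0*2+0=0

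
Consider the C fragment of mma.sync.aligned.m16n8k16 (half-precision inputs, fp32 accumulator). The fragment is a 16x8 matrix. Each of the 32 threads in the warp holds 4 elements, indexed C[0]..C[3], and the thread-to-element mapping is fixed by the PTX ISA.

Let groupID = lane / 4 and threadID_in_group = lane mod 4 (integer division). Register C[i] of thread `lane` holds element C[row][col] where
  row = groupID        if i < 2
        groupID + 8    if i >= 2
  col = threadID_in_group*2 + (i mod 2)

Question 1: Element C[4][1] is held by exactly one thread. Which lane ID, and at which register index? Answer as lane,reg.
16,1

r: 4->gid=4,r8=0  c: 1->tid=0,i&1=1
L=4*4+0=16  i=0*2+1=1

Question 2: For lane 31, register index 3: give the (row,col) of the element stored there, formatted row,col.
15,7

31: gr=7,th=3
[3] (7+8,3*2+1) = (15,7)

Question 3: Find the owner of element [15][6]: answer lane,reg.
r:15=>grp=7,rB=1  c:6=>tig=3,lo=0
L=7*4+3=31  i=1*2+0=2

31,2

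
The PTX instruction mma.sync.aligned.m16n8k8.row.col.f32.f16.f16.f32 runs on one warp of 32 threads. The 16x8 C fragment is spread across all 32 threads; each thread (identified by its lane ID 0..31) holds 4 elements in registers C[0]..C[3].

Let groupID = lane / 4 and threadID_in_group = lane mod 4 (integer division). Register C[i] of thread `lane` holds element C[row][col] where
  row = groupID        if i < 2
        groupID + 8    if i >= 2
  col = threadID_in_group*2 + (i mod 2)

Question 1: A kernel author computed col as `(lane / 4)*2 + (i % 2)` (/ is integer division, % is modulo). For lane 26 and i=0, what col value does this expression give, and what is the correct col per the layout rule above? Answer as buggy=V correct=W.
`(lane / 4)*2 + (i % 2)`[26,0]->12
L=26->g=26>>2=6, t=26&3=2
[0]->row 6+0=6  col 2·2+0=4
col: 12 vs 4

buggy=12 correct=4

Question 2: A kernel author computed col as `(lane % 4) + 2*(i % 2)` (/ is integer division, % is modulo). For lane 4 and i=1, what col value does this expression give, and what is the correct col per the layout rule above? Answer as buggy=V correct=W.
buggy=2 correct=1

`(lane % 4) + 2*(i % 2)`[4,1]⇒2
L=4⇒gr=4>>2=1, th=4&3=0
[1]⇒row 1+0=1  col 0·2+1=1
col: 2 vs 1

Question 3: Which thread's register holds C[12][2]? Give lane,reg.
17,2

r:12=>grp=4,rB=1  c:2=>tig=1,lo=0
L=4*4+1=17  i=1*2+0=2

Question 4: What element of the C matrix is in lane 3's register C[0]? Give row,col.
lane 3→3/4=0, 3 mod 4=3
i=0  r:0+0→0  c:2·3+0→6

0,6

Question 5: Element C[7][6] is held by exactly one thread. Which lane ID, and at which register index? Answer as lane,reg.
r=7→G=7,rhi=0  c=6→T=3,p=0
L=7*4+3=31  i=0*2+0=0

31,0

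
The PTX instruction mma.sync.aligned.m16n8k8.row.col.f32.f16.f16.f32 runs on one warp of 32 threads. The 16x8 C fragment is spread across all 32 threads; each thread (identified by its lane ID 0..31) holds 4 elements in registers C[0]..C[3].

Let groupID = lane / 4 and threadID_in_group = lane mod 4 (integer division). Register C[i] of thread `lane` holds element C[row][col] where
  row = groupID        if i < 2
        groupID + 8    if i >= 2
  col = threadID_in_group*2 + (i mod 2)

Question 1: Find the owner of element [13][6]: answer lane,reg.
r=13→G=5,rhi=1  c=6→T=3,p=0
L=5*4+3=23  i=1*2+0=2

23,2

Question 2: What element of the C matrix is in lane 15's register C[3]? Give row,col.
11,7

L=15->g=15>>2=3, t=15&3=3
[3]->row 3+8=11  col 3·2+1=7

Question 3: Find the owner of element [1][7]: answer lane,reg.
7,1

r=1⇒gr=1,Rb=0  c=7⇒th=3,odd=1
L=1*4+3=7  i=0*2+1=1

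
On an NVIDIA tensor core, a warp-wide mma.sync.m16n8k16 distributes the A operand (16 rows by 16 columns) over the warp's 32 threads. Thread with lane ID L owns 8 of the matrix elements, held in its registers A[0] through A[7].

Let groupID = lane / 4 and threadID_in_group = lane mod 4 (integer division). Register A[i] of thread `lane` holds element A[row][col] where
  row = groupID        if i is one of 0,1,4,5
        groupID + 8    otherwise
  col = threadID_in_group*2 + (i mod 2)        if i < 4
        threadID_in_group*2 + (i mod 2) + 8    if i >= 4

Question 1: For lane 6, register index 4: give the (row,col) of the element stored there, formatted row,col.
lane 6: gr=1 (6/4), th=2 (6%4)
i=4: r=1+0=1, c=2*2+0+8=12

1,12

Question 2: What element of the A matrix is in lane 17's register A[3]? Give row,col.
lane 17⇒17/4=4, 17 mod 4=1
i=3  r:4+8⇒12  c:2·1+1+0⇒3

12,3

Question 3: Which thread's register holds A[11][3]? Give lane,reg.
r=11->g=3,rb=1  c=3->cb=0,t=1,b0=1
L=3*4+1=13  i=0*4+1*2+1=3

13,3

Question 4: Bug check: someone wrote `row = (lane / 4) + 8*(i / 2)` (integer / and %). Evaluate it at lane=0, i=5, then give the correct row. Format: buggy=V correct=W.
buggy=16 correct=0

`(lane / 4) + 8*(i / 2)`[0,5]→16
lane 0→0/4=0, 0 mod 4=0
i=5  r:0+0→0  c:2·0+1+8→9
row: 16 vs 0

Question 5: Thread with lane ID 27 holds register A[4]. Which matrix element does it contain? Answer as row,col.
lane 27: g=6 (27/4), t=3 (27%4)
i=4: r=6+0=6, c=3*2+0+8=14

6,14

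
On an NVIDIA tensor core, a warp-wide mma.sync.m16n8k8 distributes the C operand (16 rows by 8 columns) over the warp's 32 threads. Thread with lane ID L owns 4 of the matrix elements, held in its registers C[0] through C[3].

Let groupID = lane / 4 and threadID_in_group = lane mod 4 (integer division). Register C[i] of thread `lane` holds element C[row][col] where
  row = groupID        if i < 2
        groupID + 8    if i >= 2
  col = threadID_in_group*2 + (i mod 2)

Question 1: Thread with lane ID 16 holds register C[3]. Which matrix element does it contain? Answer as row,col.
12,1

L=16->g=16>>2=4, t=16&3=0
[3]->row 4+8=12  col 0·2+1=1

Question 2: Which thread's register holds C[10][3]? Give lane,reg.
r=10⇒gr=2,Rb=1  c=3⇒th=1,odd=1
L=2*4+1=9  i=1*2+1=3

9,3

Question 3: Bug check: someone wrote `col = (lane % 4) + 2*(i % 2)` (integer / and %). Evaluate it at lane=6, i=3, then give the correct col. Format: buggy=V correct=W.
`(lane % 4) + 2*(i % 2)`[6,3]→4
6: G=1,T=2
[3] (1+8,2*2+1) = (9,5)
col: 4 vs 5

buggy=4 correct=5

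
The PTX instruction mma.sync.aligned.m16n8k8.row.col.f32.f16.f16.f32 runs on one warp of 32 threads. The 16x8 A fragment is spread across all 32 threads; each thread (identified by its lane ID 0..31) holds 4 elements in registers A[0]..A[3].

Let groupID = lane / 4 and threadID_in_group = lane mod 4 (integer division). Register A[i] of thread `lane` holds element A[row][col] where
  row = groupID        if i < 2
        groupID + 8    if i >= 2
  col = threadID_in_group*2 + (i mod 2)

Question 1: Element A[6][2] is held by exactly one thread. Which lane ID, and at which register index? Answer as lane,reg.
r=6⇒gr=6,Rb=0  c=2⇒th=1,odd=0
L=6*4+1=25  i=0*2+0=0

25,0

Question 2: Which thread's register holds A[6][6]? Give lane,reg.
27,0

r=6->g=6,rb=0  c=6->t=3,b0=0
L=6*4+3=27  i=0*2+0=0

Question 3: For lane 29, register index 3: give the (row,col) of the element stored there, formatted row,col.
29: grp=7,tig=1
[3] (7+8,1*2+1) = (15,3)

15,3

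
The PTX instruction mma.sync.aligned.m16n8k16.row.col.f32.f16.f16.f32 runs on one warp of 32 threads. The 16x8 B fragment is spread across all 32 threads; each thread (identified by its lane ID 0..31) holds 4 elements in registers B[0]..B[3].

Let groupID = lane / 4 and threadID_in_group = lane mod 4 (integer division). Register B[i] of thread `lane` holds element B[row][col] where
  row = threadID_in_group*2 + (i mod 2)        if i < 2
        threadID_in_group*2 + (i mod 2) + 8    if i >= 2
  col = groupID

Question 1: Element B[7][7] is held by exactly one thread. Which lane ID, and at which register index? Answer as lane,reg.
c=7⇒gr=7  r=7⇒Rb=0,th=3,odd=1
L=7*4+3=31  i=0*2+1=1

31,1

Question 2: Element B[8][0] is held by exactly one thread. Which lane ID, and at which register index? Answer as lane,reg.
c=0->g=0  r=8->rb=1,t=0,b0=0
L=0*4+0=0  i=1*2+0=2

0,2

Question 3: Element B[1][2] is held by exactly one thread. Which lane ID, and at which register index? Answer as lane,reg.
8,1

c=2->g=2  r=1->rb=0,t=0,b0=1
L=2*4+0=8  i=0*2+1=1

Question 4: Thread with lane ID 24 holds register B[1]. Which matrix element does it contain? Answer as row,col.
1,6

L=24->g=24>>2=6, t=24&3=0
[1]->row 0·2+1+0=1  col g=6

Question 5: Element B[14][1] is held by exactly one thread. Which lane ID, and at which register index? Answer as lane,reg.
c: 1->gid=1  r: 14->r8=1,tid=3,i&1=0
L=1*4+3=7  i=1*2+0=2

7,2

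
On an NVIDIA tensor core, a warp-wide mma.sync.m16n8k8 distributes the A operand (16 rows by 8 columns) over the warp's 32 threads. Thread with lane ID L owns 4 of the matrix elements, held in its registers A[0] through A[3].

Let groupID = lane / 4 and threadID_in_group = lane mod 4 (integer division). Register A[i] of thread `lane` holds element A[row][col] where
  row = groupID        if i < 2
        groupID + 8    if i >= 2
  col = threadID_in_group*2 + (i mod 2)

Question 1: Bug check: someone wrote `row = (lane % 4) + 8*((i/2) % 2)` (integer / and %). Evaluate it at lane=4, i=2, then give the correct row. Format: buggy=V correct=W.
buggy=8 correct=9

`(lane % 4) + 8*((i/2) % 2)`[4,2]->8
lane 4->4/4=1, 4 mod 4=0
i=2  r:1+8->9  c:2·0+0->0
row: 8 vs 9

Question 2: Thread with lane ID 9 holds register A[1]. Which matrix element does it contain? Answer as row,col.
2,3

lane 9→9/4=2, 9 mod 4=1
i=1  r:2+0→2  c:2·1+1→3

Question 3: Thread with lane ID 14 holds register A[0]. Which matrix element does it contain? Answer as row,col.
3,4

14: gid=3,tid=2
[0] (3+0,2*2+0) = (3,4)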